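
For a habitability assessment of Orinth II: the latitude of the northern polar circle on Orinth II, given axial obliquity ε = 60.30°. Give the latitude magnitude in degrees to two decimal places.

The polar circle is the lowest latitude that experiences at least one full rotation of continuous daylight at the northern-summer solstice; it lies at |φ| = 90° − ε = 90° − 60.30° = 29.70°.

29.70°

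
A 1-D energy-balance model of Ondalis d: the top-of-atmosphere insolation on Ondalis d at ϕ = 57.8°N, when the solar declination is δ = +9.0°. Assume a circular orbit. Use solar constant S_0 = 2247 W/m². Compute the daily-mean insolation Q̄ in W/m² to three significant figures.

cos h₀ = −tan(+57.8°) tan(+9.000°) = -0.2515, h₀ = 1.8250 rad.
Bracket: h₀ sin ϕ sin δ + cos ϕ cos δ sin h₀ = 1.8250×0.84619×0.15643 + 0.53288×0.98769×0.96785 = 0.241574 + 0.509399 = 0.750973.
Q̄ = (S_0/π) × [bracket] = (2247/π) × 0.750973 = 537.1 W/m².

Q̄ ≈ 537 W/m²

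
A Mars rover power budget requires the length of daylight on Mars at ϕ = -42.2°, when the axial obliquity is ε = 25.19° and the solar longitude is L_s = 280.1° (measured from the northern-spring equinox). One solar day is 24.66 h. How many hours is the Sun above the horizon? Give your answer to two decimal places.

15.72 h

Solar declination: sin δ = sin ε · sin L_s = sin 25.19° × sin 280.1° = -0.41903, so δ = -24.773°.
cos h₀ = −tan ϕ · tan δ = −tan(-42.2°) × tan(-24.773°) = -0.4185, so h₀ = 2.0025 rad = 114.74°.
Daylight = 2h₀/(2π) × 24.66 h = (2.0025/π) × 24.66 = 15.72 h.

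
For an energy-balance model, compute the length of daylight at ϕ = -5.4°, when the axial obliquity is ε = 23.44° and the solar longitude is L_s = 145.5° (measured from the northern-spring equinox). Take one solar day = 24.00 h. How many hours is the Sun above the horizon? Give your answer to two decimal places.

11.83 h

Solar declination: sin δ = sin ε · sin L_s = sin 23.44° × sin 145.5° = 0.22531, so δ = +13.021°.
cos h₀ = −tan ϕ · tan δ = −tan(-5.4°) × tan(+13.021°) = 0.0219, so h₀ = 1.5489 rad = 88.75°.
Daylight = 2h₀/(2π) × 24.00 h = (1.5489/π) × 24.00 = 11.83 h.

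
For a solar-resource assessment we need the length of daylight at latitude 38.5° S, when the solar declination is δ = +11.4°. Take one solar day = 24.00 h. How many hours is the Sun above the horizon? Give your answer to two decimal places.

10.77 h

cos h₀ = −tan ϕ · tan δ = −tan(-38.5°) × tan(+11.400°) = 0.1604, so h₀ = 1.4097 rad = 80.77°.
Daylight = 2h₀/(2π) × 24.00 h = (1.4097/π) × 24.00 = 10.77 h.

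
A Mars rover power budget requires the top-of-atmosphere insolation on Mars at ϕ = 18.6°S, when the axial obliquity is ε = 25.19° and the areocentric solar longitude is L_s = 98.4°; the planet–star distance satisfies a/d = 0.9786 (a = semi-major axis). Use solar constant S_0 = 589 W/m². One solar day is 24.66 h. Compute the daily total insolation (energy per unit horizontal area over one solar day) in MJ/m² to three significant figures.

sin δ = sin 25.19° × sin 98.4° = 0.42106, so δ = +24.901°.
cos h₀ = −tan(-18.6°) tan(+24.901°) = 0.1562, h₀ = 1.4139 rad.
Bracket: h₀ sin ϕ sin δ + cos ϕ cos δ sin h₀ = 1.4139×-0.31896×0.42106 + 0.94777×0.90703×0.98772 = -0.189889 + 0.849099 = 0.659210.
Inverse-square distance factor (a/d)² = 0.9786² = 0.957658.
Q̄ = (S_0/π) × 0.957658 × [bracket] = (589/π) × 0.957658 × 0.659210 = 118.36 W/m².
Daily total = Q̄ × 24.66 h × 3600 s/h = 118.36 × 24.66 × 3600 / 10⁶ = 10.51 MJ/m².

10.5 MJ/m²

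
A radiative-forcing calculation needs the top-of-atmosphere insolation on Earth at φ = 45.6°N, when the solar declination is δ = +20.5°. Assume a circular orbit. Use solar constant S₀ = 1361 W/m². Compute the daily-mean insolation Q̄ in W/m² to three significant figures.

Q̄ ≈ 475 W/m²

cos H₀ = −tan(+45.6°) tan(+20.500°) = -0.3818, H₀ = 1.9625 rad.
Bracket: H₀ sin φ sin δ + cos φ cos δ sin H₀ = 1.9625×0.71447×0.35021 + 0.69966×0.93667×0.92425 = 0.491046 + 0.605708 = 1.096754.
Q̄ = (S₀/π) × [bracket] = (1361/π) × 1.096754 = 475.1 W/m².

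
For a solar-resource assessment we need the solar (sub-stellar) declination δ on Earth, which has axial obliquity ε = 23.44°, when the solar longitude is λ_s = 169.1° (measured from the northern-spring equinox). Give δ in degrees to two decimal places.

sin δ = sin ε · sin λ_s = sin 23.44° × sin 169.1° = 0.075220.
δ = arcsin(0.075220) = +4.31°.

δ = +4.31°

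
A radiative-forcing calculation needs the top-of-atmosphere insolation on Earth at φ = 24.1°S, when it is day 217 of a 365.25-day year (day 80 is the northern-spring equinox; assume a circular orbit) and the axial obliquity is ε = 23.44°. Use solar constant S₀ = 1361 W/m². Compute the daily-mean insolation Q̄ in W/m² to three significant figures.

Solar longitude: λ_s = 360° × (217 − 80)/365.25 = 135.031°.
sin δ = sin 23.44° × sin 135.031° = 0.28113, so δ = +16.328°.
cos H₀ = −tan(-24.1°) tan(+16.328°) = 0.1310, H₀ = 1.4394 rad.
Bracket: H₀ sin φ sin δ + cos φ cos δ sin H₀ = 1.4394×-0.40833×0.28113 + 0.91283×0.95967×0.99138 = -0.165234 + 0.868464 = 0.703230.
Q̄ = (S₀/π) × [bracket] = (1361/π) × 0.703230 = 304.7 W/m².

Q̄ ≈ 305 W/m²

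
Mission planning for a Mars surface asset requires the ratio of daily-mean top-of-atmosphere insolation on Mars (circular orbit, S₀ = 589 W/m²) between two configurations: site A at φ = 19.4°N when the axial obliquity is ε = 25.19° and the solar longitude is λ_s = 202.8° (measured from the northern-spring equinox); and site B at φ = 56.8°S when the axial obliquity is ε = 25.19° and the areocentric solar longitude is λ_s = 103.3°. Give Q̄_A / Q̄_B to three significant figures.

— Configuration A (φ=+19.4°):
Solar declination: sin δ = sin ε · sin λ_s = sin 25.19° × sin 202.8° = -0.16493, so δ = -9.493°.
cos H₀ = −tan(+19.4°) tan(-9.493°) = 0.0589, H₀ = 1.5119 rad.
Bracket: H₀ sin φ sin δ + cos φ cos δ sin H₀ = 1.5119×0.33216×-0.16493 + 0.94322×0.98630×0.99826 = -0.082827 + 0.928679 = 0.845852.
Q̄ = (S₀/π) × [bracket] = (589/π) × 0.845852 = 158.58 W/m².
— Configuration B (φ=-56.8°):
sin δ = sin 25.19° × sin 103.3° = 0.41421, so δ = +24.469°.
cos H₀ = −tan(-56.8°) tan(+24.469°) = 0.6954, H₀ = 0.8018 rad.
Bracket: H₀ sin φ sin δ + cos φ cos δ sin H₀ = 0.8018×-0.83676×0.41421 + 0.54756×0.91018×0.71859 = -0.277899 + 0.358130 = 0.080231.
Q̄ = (S₀/π) × [bracket] = (589/π) × 0.080231 = 15.042 W/m².
Ratio Q̄_A / Q̄_B = 158.58 / 15.042 = 10.54.

Q̄_A / Q̄_B ≈ 10.5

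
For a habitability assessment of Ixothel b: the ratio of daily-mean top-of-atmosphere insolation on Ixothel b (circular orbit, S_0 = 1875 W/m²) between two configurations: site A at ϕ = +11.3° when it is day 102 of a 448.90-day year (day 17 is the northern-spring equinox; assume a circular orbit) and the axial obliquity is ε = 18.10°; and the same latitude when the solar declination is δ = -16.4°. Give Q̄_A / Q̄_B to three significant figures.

— Configuration A (ϕ=+11.3°):
Solar longitude: L_s = 360° × (102 − 17)/448.90 = 68.167°.
sin δ = sin 18.10° × sin 68.167° = 0.28839, so δ = +16.762°.
cos h₀ = −tan(+11.3°) tan(+16.762°) = -0.0602, h₀ = 1.6310 rad.
Bracket: h₀ sin ϕ sin δ + cos ϕ cos δ sin h₀ = 1.6310×0.19595×0.28839 + 0.98061×0.95751×0.99819 = 0.092168 + 0.937244 = 1.029412.
Q̄ = (S_0/π) × [bracket] = (1875/π) × 1.029412 = 614.39 W/m².
— Configuration B (ϕ=+11.3°):
cos h₀ = −tan(+11.3°) tan(-16.400°) = 0.0588, h₀ = 1.5120 rad.
Bracket: h₀ sin ϕ sin δ + cos ϕ cos δ sin h₀ = 1.5120×0.19595×-0.28234 + 0.98061×0.95931×0.99827 = -0.083651 + 0.939082 = 0.855431.
Q̄ = (S_0/π) × [bracket] = (1875/π) × 0.855431 = 510.55 W/m².
Ratio Q̄_A / Q̄_B = 614.39 / 510.55 = 1.203.

Q̄_A / Q̄_B ≈ 1.20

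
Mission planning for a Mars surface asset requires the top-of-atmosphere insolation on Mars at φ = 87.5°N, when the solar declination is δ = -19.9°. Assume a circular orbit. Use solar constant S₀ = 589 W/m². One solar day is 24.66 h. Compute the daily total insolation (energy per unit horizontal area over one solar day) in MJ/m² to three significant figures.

cos H₀ = −tan(+87.5°) tan(-19.900°) = 8.2910 ≥ 1 ⇒ polar night, H₀ = 0 and Q̄ = 0.
Daily total = Q̄ × 24.66 h × 3600 s/h = 0.00 MJ/m².

0.00 MJ/m²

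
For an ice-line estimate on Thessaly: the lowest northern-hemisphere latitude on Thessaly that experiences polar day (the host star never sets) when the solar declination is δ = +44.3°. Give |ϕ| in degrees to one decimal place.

Polar day requires cos h₀ = −tan ϕ tan δ ≤ −1, i.e. tan ϕ tan δ ≥ 1.
The boundary is |tan ϕ| · |tan δ| = 1, so |ϕ| = 90° − |δ| = 90° − 44.3° = 45.7° in the northern hemisphere.

|ϕ| = 45.7°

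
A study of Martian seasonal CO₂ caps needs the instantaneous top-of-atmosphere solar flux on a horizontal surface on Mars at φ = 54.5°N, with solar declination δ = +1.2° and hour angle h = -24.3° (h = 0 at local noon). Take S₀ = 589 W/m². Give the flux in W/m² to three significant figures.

cos θ_z = sin φ sin δ + cos φ cos δ cos h = 0.017050 + 0.529139 = 0.546189.
Flux = S₀ · cos θ_z = 589 × 0.546189 = 321.7 W/m².

322 W/m²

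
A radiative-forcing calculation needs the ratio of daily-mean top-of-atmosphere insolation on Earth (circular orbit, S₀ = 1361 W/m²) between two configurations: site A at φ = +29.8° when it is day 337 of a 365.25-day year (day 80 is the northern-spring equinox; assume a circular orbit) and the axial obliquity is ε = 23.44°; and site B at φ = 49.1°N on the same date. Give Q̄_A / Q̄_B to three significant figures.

Q̄_A / Q̄_B ≈ 2.37

— Configuration A (φ=+29.8°):
Solar longitude: λ_s = 360° × (337 − 80)/365.25 = 253.306°.
sin δ = sin 23.44° × sin 253.306° = -0.38102, so δ = -22.397°.
cos H₀ = −tan(+29.8°) tan(-22.397°) = 0.2360, H₀ = 1.3325 rad.
Bracket: H₀ sin φ sin δ + cos φ cos δ sin H₀ = 1.3325×0.49697×-0.38102 + 0.86777×0.92457×0.97175 = -0.252316 + 0.779649 = 0.527333.
Q̄ = (S₀/π) × [bracket] = (1361/π) × 0.527333 = 228.45 W/m².
— Configuration B (φ=+49.1°):
cos H₀ = −tan(+49.1°) tan(-22.397°) = 0.4758, H₀ = 1.0750 rad.
Bracket: H₀ sin φ sin δ + cos φ cos δ sin H₀ = 1.0750×0.75585×-0.38102 + 0.65474×0.92457×0.87958 = -0.309594 + 0.532456 = 0.222862.
Q̄ = (S₀/π) × [bracket] = (1361/π) × 0.222862 = 96.548 W/m².
Ratio Q̄_A / Q̄_B = 228.45 / 96.548 = 2.366.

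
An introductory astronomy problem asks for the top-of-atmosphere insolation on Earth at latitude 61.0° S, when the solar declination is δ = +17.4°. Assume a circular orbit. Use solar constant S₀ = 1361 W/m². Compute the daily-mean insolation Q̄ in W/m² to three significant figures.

Q̄ ≈ 55.4 W/m²

cos H₀ = −tan(-61.0°) tan(+17.400°) = 0.5654, H₀ = 0.9699 rad.
Bracket: H₀ sin φ sin δ + cos φ cos δ sin H₀ = 0.9699×-0.87462×0.29904 + 0.48481×0.95424×0.82485 = -0.253674 + 0.381596 = 0.127922.
Q̄ = (S₀/π) × [bracket] = (1361/π) × 0.127922 = 55.42 W/m².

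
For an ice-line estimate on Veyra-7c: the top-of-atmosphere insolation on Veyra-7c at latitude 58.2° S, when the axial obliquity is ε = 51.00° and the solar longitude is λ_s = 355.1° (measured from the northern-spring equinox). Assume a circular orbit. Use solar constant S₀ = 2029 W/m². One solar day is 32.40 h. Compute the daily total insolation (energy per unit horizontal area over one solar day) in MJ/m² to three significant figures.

46.5 MJ/m²

Solar declination: sin δ = sin ε · sin λ_s = sin 51.00° × sin 355.1° = -0.06638, so δ = -3.806°.
cos H₀ = −tan(-58.2°) tan(-3.806°) = -0.1073, H₀ = 1.6783 rad.
Bracket: H₀ sin φ sin δ + cos φ cos δ sin H₀ = 1.6783×-0.84989×-0.06638 + 0.52696×0.99779×0.99423 = 0.094682 + 0.522762 = 0.617444.
Q̄ = (S₀/π) × [bracket] = (2029/π) × 0.617444 = 398.78 W/m².
Daily total = Q̄ × 32.40 h × 3600 s/h = 398.78 × 32.40 × 3600 / 10⁶ = 46.51 MJ/m².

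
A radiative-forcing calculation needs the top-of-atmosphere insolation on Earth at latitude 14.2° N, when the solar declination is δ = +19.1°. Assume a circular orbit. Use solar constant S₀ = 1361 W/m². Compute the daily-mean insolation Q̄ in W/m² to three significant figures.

cos H₀ = −tan(+14.2°) tan(+19.100°) = -0.0876, H₀ = 1.6585 rad.
Bracket: H₀ sin φ sin δ + cos φ cos δ sin H₀ = 1.6585×0.24531×0.32722 + 0.96945×0.94495×0.99615 = 0.133128 + 0.912555 = 1.045683.
Q̄ = (S₀/π) × [bracket] = (1361/π) × 1.045683 = 453.0 W/m².

Q̄ ≈ 453 W/m²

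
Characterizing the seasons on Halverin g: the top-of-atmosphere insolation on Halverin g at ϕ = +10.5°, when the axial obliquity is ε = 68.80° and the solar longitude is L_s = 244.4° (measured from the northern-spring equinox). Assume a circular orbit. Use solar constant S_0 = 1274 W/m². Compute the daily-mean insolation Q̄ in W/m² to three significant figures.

Q̄ ≈ 127 W/m²

Solar declination: sin δ = sin ε · sin L_s = sin 68.80° × sin 244.4° = -0.84080, so δ = -57.225°.
cos h₀ = −tan(+10.5°) tan(-57.225°) = 0.2879, h₀ = 1.2788 rad.
Bracket: h₀ sin ϕ sin δ + cos ϕ cos δ sin h₀ = 1.2788×0.18224×-0.84080 + 0.98325×0.54135×0.95767 = -0.195947 + 0.509751 = 0.313804.
Q̄ = (S_0/π) × [bracket] = (1274/π) × 0.313804 = 127.3 W/m².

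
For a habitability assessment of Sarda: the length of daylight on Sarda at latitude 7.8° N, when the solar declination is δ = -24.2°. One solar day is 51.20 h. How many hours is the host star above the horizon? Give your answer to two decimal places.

cos H₀ = −tan φ · tan δ = −tan(+7.8°) × tan(-24.200°) = 0.0616, so H₀ = 1.5092 rad = 86.47°.
Daylight = 2H₀/(2π) × 51.20 h = (1.5092/π) × 51.20 = 24.60 h.

24.60 h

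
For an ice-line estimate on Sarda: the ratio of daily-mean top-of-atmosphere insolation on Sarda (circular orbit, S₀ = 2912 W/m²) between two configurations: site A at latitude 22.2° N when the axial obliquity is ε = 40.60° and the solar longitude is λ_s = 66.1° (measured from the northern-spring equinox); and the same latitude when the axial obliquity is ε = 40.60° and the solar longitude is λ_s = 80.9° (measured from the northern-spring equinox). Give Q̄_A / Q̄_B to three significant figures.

— Configuration A (φ=+22.2°):
Solar declination: sin δ = sin ε · sin λ_s = sin 40.60° × sin 66.1° = 0.59497, so δ = +36.511°.
cos H₀ = −tan(+22.2°) tan(+36.511°) = -0.3021, H₀ = 1.8777 rad.
Bracket: H₀ sin φ sin δ + cos φ cos δ sin H₀ = 1.8777×0.37784×0.59497 + 0.92587×0.80375×0.95328 = 0.422113 + 0.709400 = 1.131513.
Q̄ = (S₀/π) × [bracket] = (2912/π) × 1.131513 = 1048.8 W/m².
— Configuration B (φ=+22.2°):
Solar declination: sin δ = sin ε · sin λ_s = sin 40.60° × sin 80.9° = 0.64258, so δ = +39.985°.
cos H₀ = −tan(+22.2°) tan(+39.985°) = -0.3422, H₀ = 1.9201 rad.
Bracket: H₀ sin φ sin δ + cos φ cos δ sin H₀ = 1.9201×0.37784×0.64258 + 0.92587×0.76622×0.93961 = 0.466186 + 0.666578 = 1.132764.
Q̄ = (S₀/π) × [bracket] = (2912/π) × 1.132764 = 1050.0 W/m².
Ratio Q̄_A / Q̄_B = 1048.8 / 1050.0 = 0.9989.

Q̄_A / Q̄_B ≈ 0.999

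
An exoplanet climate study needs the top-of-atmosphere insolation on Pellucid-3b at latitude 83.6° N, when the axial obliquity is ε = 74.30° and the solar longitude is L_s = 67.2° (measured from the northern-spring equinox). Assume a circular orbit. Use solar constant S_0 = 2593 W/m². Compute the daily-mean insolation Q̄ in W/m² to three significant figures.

Q̄ ≈ 2.29e+03 W/m²

Solar declination: sin δ = sin ε · sin L_s = sin 74.30° × sin 67.2° = 0.88747, so δ = +62.557°.
cos h₀ = −tan(+83.6°) tan(+62.557°) = -17.1676 ≤ −1 ⇒ polar day, h₀ = π.
Bracket: h₀ sin ϕ sin δ + cos ϕ cos δ sin h₀ = 3.1416×0.99377×0.88747 + 0.11147×0.46087×0.00000 = 2.770706 + 0.000000 = 2.770706.
Q̄ = (S_0/π) × [bracket] = (2593/π) × 2.770706 = 2287 W/m².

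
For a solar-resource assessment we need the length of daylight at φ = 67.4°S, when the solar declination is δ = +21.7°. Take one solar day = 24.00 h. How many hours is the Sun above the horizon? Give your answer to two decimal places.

2.27 h

cos H₀ = −tan φ · tan δ = −tan(-67.4°) × tan(+21.700°) = 0.9560, so H₀ = 0.2977 rad = 17.06°.
Daylight = 2H₀/(2π) × 24.00 h = (0.2977/π) × 24.00 = 2.27 h.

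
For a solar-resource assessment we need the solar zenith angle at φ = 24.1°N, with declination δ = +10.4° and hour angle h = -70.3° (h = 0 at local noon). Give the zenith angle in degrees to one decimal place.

cos θ_z = sin φ sin δ + cos φ cos δ cos h = 0.073711 + 0.302657 = 0.376368.
θ_z = arccos(0.376368) = 67.9°.

θ_z = 67.9°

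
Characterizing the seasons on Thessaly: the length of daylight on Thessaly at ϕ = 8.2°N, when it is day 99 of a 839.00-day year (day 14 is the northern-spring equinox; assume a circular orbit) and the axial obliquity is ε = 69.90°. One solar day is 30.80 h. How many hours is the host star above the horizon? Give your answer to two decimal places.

Solar longitude: L_s = 360° × (99 − 14)/839.00 = 36.472°.
sin δ = sin 69.90° × sin 36.472° = 0.55823, so δ = +33.933°.
cos h₀ = −tan ϕ · tan δ = −tan(+8.2°) × tan(+33.933°) = -0.0970, so h₀ = 1.6679 rad = 95.56°.
Daylight = 2h₀/(2π) × 30.80 h = (1.6679/π) × 30.80 = 16.35 h.

16.35 h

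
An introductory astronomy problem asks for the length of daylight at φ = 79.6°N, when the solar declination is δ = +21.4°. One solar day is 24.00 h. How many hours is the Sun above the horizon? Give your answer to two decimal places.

Sunrise equation: cos H₀ = −tan φ · tan δ = -2.1353 ≤ −1, so the Sun never sets (polar day) and H₀ = π.
Daylight = 2H₀/(2π) × 24.00 h = (3.1416/π) × 24.00 = 24.00 h.

24.00 h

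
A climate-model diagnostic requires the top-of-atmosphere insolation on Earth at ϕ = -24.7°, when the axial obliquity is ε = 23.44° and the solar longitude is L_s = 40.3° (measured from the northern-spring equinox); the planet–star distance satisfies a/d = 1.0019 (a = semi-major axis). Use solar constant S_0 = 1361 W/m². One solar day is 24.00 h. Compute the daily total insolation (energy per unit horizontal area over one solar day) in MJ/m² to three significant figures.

Solar declination: sin δ = sin ε · sin L_s = sin 23.44° × sin 40.3° = 0.25729, so δ = +14.909°.
cos h₀ = −tan(-24.7°) tan(+14.909°) = 0.1225, h₀ = 1.4480 rad.
Bracket: h₀ sin ϕ sin δ + cos ϕ cos δ sin h₀ = 1.4480×-0.41787×0.25729 + 0.90851×0.96634×0.99247 = -0.155680 + 0.871319 = 0.715639.
Inverse-square distance factor (a/d)² = 1.0019² = 1.003804.
Q̄ = (S_0/π) × 1.003804 × [bracket] = (1361/π) × 1.003804 × 0.715639 = 311.21 W/m².
Daily total = Q̄ × 24.00 h × 3600 s/h = 311.21 × 24.00 × 3600 / 10⁶ = 26.89 MJ/m².

26.9 MJ/m²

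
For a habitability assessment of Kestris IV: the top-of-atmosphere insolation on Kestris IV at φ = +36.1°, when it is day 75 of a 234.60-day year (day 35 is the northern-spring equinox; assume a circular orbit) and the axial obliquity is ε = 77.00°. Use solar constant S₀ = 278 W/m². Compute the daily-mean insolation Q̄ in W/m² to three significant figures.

Solar longitude: λ_s = 360° × (75 − 35)/234.60 = 61.381°.
sin δ = sin 77.00° × sin 61.381° = 0.85533, so δ = +58.796°.
cos H₀ = −tan(+36.1°) tan(+58.796°) = -1.2039 ≤ −1 ⇒ polar day, H₀ = π.
Bracket: H₀ sin φ sin δ + cos φ cos δ sin H₀ = 3.1416×0.58920×0.85533 + 0.80799×0.51809×0.00000 = 1.583242 + 0.000000 = 1.583242.
Q̄ = (S₀/π) × [bracket] = (278/π) × 1.583242 = 140.1 W/m².

Q̄ ≈ 140 W/m²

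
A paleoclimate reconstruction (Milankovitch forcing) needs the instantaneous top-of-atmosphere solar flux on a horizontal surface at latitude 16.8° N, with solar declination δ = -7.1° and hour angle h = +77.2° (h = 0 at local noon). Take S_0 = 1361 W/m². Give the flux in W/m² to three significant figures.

cos θ_z = sin ϕ sin δ + cos ϕ cos δ cos h = -0.035725 + 0.210466 = 0.174741.
Flux = S_0 · cos θ_z = 1361 × 0.174741 = 237.8 W/m².

238 W/m²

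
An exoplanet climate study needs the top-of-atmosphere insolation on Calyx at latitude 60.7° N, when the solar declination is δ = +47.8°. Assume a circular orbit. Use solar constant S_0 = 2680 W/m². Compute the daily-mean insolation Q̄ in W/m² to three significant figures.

cos h₀ = −tan(+60.7°) tan(+47.800°) = -1.9652 ≤ −1 ⇒ polar day, h₀ = π.
Bracket: h₀ sin ϕ sin δ + cos ϕ cos δ sin h₀ = 3.1416×0.87207×0.74080 + 0.48938×0.67172×0.00000 = 2.029566 + 0.000000 = 2.029566.
Q̄ = (S_0/π) × [bracket] = (2680/π) × 2.029566 = 1731 W/m².

Q̄ ≈ 1.73e+03 W/m²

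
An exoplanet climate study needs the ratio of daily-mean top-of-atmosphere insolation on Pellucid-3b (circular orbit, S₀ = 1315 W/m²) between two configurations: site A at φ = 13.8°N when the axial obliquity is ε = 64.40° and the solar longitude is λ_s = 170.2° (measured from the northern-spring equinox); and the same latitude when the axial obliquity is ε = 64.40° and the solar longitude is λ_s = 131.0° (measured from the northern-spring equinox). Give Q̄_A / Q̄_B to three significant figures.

Q̄_A / Q̄_B ≈ 1.03

— Configuration A (φ=+13.8°):
Solar declination: sin δ = sin ε · sin λ_s = sin 64.40° × sin 170.2° = 0.15350, so δ = +8.830°.
cos H₀ = −tan(+13.8°) tan(+8.830°) = -0.0382, H₀ = 1.6090 rad.
Bracket: H₀ sin φ sin δ + cos φ cos δ sin H₀ = 1.6090×0.23853×0.15350 + 0.97113×0.98815×0.99927 = 0.058912 + 0.958922 = 1.017834.
Q̄ = (S₀/π) × [bracket] = (1315/π) × 1.017834 = 426.04 W/m².
— Configuration B (φ=+13.8°):
Solar declination: sin δ = sin ε · sin λ_s = sin 64.40° × sin 131.0° = 0.68062, so δ = +42.892°.
cos H₀ = −tan(+13.8°) tan(+42.892°) = -0.2282, H₀ = 1.8010 rad.
Bracket: H₀ sin φ sin δ + cos φ cos δ sin H₀ = 1.8010×0.23853×0.68062 + 0.97113×0.73264×0.97362 = 0.292389 + 0.692720 = 0.985109.
Q̄ = (S₀/π) × [bracket] = (1315/π) × 0.985109 = 412.34 W/m².
Ratio Q̄_A / Q̄_B = 426.04 / 412.34 = 1.033.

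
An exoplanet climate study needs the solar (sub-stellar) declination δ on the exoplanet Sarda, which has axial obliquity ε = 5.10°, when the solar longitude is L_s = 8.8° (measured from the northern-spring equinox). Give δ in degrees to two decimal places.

δ = +0.78°

sin δ = sin ε · sin L_s = sin 5.10° × sin 8.8° = 0.013600.
δ = arcsin(0.013600) = +0.78°.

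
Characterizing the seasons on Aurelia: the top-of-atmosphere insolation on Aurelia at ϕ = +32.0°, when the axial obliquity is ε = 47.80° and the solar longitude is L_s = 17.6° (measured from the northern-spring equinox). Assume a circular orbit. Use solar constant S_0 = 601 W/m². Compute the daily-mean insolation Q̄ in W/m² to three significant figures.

Solar declination: sin δ = sin ε · sin L_s = sin 47.80° × sin 17.6° = 0.22400, so δ = +12.944°.
cos h₀ = −tan(+32.0°) tan(+12.944°) = -0.1436, h₀ = 1.7149 rad.
Bracket: h₀ sin ϕ sin δ + cos ϕ cos δ sin h₀ = 1.7149×0.52992×0.22400 + 0.84805×0.97459×0.98963 = 0.203562 + 0.817930 = 1.021492.
Q̄ = (S_0/π) × [bracket] = (601/π) × 1.021492 = 195.4 W/m².

Q̄ ≈ 195 W/m²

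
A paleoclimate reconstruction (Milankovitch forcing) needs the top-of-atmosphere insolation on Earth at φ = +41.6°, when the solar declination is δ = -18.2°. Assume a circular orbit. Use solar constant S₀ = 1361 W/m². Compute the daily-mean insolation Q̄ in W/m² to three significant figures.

Q̄ ≈ 180 W/m²

cos H₀ = −tan(+41.6°) tan(-18.200°) = 0.2919, H₀ = 1.2746 rad.
Bracket: H₀ sin φ sin δ + cos φ cos δ sin H₀ = 1.2746×0.66393×-0.31233 + 0.74780×0.94997×0.95645 = -0.264308 + 0.679450 = 0.415142.
Q̄ = (S₀/π) × [bracket] = (1361/π) × 0.415142 = 179.8 W/m².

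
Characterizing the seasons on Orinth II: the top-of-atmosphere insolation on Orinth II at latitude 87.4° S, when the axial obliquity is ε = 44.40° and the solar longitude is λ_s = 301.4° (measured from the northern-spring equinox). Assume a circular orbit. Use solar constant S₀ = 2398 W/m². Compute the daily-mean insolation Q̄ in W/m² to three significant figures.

Solar declination: sin δ = sin ε · sin λ_s = sin 44.40° × sin 301.4° = -0.59720, so δ = -36.669°.
cos H₀ = −tan(-87.4°) tan(-36.669°) = -16.3962 ≤ −1 ⇒ polar day, H₀ = π.
Bracket: H₀ sin φ sin δ + cos φ cos δ sin H₀ = 3.1416×-0.99897×-0.59720 + 0.04536×0.80209×0.00000 = 1.874231 + 0.000000 = 1.874231.
Q̄ = (S₀/π) × [bracket] = (2398/π) × 1.874231 = 1431 W/m².

Q̄ ≈ 1.43e+03 W/m²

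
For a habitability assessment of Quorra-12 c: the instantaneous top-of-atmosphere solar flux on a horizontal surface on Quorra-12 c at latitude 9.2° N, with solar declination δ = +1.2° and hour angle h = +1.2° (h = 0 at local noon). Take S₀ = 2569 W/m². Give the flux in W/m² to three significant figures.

cos θ_z = sin φ sin δ + cos φ cos δ cos h = 0.003348 + 0.986703 = 0.990051.
Flux = S₀ · cos θ_z = 2569 × 0.990051 = 2543 W/m².

2.54e+03 W/m²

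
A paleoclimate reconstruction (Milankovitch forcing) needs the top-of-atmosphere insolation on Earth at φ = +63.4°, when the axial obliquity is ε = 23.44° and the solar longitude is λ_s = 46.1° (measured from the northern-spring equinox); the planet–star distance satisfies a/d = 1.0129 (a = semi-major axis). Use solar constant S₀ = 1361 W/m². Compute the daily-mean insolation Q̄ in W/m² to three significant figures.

Q̄ ≈ 405 W/m²

Solar declination: sin δ = sin ε · sin λ_s = sin 23.44° × sin 46.1° = 0.28663, so δ = +16.656°.
cos H₀ = −tan(+63.4°) tan(+16.656°) = -0.5974, H₀ = 2.2111 rad.
Bracket: H₀ sin φ sin δ + cos φ cos δ sin H₀ = 2.2111×0.89415×0.28663 + 0.44776×0.95804×0.80191 = 0.566683 + 0.343997 = 0.910680.
Inverse-square distance factor (a/d)² = 1.0129² = 1.025966.
Q̄ = (S₀/π) × 1.025966 × [bracket] = (1361/π) × 1.025966 × 0.910680 = 404.8 W/m².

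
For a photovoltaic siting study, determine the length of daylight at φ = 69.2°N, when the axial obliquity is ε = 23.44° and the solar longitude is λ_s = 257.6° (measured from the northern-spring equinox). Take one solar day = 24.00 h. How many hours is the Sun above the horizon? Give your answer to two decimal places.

Solar declination: sin δ = sin ε · sin λ_s = sin 23.44° × sin 257.6° = -0.38851, so δ = -22.862°.
cos H₀ = −tan φ · tan δ = 1.1099 ≥ 1, so the Sun never rises (polar night) and H₀ = 0.
Daylight = 2H₀/(2π) × 24.00 h = (0.0000/π) × 24.00 = 0.00 h.

0.00 h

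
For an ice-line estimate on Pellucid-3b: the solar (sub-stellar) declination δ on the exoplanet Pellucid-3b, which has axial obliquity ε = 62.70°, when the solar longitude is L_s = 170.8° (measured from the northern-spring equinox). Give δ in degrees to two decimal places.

δ = +8.17°

sin δ = sin ε · sin L_s = sin 62.70° × sin 170.8° = 0.142073.
δ = arcsin(0.142073) = +8.17°.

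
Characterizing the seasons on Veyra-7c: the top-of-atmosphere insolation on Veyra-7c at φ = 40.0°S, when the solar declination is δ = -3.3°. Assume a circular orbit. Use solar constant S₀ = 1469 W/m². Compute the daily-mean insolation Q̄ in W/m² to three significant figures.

cos H₀ = −tan(-40.0°) tan(-3.300°) = -0.0484, H₀ = 1.6192 rad.
Bracket: H₀ sin φ sin δ + cos φ cos δ sin H₀ = 1.6192×-0.64279×-0.05756 + 0.76604×0.99834×0.99883 = 0.059909 + 0.763874 = 0.823783.
Q̄ = (S₀/π) × [bracket] = (1469/π) × 0.823783 = 385.2 W/m².

Q̄ ≈ 385 W/m²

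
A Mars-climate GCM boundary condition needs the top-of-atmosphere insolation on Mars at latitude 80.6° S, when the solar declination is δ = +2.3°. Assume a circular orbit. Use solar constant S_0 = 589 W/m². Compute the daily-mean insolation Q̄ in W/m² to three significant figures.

cos h₀ = −tan(-80.6°) tan(+2.300°) = 0.2426, h₀ = 1.3257 rad.
Bracket: h₀ sin ϕ sin δ + cos ϕ cos δ sin h₀ = 1.3257×-0.98657×0.04013 + 0.16333×0.99919×0.97012 = -0.052486 + 0.158321 = 0.105835.
Q̄ = (S_0/π) × [bracket] = (589/π) × 0.105835 = 19.84 W/m².

Q̄ ≈ 19.8 W/m²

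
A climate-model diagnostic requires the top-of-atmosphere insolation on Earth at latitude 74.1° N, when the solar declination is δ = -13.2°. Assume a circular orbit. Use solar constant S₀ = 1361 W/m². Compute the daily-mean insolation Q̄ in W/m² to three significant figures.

cos H₀ = −tan(+74.1°) tan(-13.200°) = 0.8234, H₀ = 0.6034 rad.
Bracket: H₀ sin φ sin δ + cos φ cos δ sin H₀ = 0.6034×0.96174×-0.22835 + 0.27396×0.97358×0.56748 = -0.132515 + 0.151359 = 0.018844.
Q̄ = (S₀/π) × [bracket] = (1361/π) × 0.018844 = 8.164 W/m².

Q̄ ≈ 8.16 W/m²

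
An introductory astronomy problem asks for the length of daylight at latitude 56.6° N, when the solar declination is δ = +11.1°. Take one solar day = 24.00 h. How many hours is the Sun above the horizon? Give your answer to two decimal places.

14.31 h

cos h₀ = −tan ϕ · tan δ = −tan(+56.6°) × tan(+11.100°) = -0.2975, so h₀ = 1.8729 rad = 107.31°.
Daylight = 2h₀/(2π) × 24.00 h = (1.8729/π) × 24.00 = 14.31 h.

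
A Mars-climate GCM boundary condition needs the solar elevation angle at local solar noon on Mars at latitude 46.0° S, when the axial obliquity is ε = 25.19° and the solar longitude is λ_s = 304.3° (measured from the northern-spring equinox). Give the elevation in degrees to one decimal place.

Solar declination: sin δ = sin ε · sin λ_s = sin 25.19° × sin 304.3° = -0.35161, so δ = -20.586°.
At local noon the hour angle is zero, so the zenith angle equals |φ − δ| = |-46.0° − (-20.586°)| = 25.414°.
Elevation = 90° − 25.414° = 64.6°.

64.6°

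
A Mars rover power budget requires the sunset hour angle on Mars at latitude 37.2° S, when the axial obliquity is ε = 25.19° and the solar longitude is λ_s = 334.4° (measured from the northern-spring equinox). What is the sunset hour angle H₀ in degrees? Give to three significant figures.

Solar declination: sin δ = sin ε · sin λ_s = sin 25.19° × sin 334.4° = -0.18390, so δ = -10.597°.
cos H₀ = −tan φ · tan δ = −tan(-37.2°) × tan(-10.597°) = -0.1420, so H₀ = 1.7133 rad = 98.16°.

H₀ = 98.2°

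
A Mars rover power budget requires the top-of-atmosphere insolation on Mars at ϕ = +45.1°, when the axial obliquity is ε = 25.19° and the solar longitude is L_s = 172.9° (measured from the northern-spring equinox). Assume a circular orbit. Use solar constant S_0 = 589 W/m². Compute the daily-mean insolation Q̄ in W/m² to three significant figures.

Q̄ ≈ 143 W/m²

Solar declination: sin δ = sin ε · sin L_s = sin 25.19° × sin 172.9° = 0.05261, so δ = +3.016°.
cos h₀ = −tan(+45.1°) tan(+3.016°) = -0.0529, h₀ = 1.6237 rad.
Bracket: h₀ sin ϕ sin δ + cos ϕ cos δ sin h₀ = 1.6237×0.70834×0.05261 + 0.70587×0.99862×0.99860 = 0.060508 + 0.703909 = 0.764417.
Q̄ = (S_0/π) × [bracket] = (589/π) × 0.764417 = 143.3 W/m².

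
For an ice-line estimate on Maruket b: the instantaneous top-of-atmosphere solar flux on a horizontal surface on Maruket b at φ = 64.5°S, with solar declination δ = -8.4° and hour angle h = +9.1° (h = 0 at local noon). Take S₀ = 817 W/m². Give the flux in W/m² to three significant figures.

451 W/m²

cos θ_z = sin φ sin δ + cos φ cos δ cos h = 0.131852 + 0.420532 = 0.552384.
Flux = S₀ · cos θ_z = 817 × 0.552384 = 451.3 W/m².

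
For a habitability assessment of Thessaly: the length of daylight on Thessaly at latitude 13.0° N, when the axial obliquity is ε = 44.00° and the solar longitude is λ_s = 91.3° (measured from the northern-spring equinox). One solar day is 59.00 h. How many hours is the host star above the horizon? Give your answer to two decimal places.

33.72 h

Solar declination: sin δ = sin ε · sin λ_s = sin 44.00° × sin 91.3° = 0.69448, so δ = +43.986°.
cos H₀ = −tan φ · tan δ = −tan(+13.0°) × tan(+43.986°) = -0.2228, so H₀ = 1.7955 rad = 102.88°.
Daylight = 2H₀/(2π) × 59.00 h = (1.7955/π) × 59.00 = 33.72 h.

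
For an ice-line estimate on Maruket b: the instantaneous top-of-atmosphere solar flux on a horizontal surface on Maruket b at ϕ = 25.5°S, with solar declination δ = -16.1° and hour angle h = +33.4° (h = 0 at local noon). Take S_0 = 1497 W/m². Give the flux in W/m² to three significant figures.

1.26e+03 W/m²

cos θ_z = sin ϕ sin δ + cos ϕ cos δ cos h = 0.119387 + 0.723968 = 0.843355.
Flux = S_0 · cos θ_z = 1497 × 0.843355 = 1263 W/m².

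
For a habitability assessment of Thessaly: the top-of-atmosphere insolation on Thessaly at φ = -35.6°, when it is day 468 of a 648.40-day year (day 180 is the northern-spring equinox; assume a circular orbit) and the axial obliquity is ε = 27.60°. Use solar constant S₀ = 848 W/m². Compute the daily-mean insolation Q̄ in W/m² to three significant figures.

Q̄ ≈ 179 W/m²

Solar longitude: λ_s = 360° × (468 − 180)/648.40 = 159.901°.
sin δ = sin 27.60° × sin 159.901° = 0.15921, so δ = +9.161°.
cos H₀ = −tan(-35.6°) tan(+9.161°) = 0.1155, H₀ = 1.4551 rad.
Bracket: H₀ sin φ sin δ + cos φ cos δ sin H₀ = 1.4551×-0.58212×0.15921 + 0.81310×0.98725×0.99331 = -0.134858 + 0.797363 = 0.662505.
Q̄ = (S₀/π) × [bracket] = (848/π) × 0.662505 = 178.8 W/m².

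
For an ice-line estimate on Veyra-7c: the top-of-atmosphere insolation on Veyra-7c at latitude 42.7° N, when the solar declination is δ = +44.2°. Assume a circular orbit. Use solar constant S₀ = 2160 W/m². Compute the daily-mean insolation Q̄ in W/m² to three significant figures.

cos H₀ = −tan(+42.7°) tan(+44.200°) = -0.8974, H₀ = 2.6845 rad.
Bracket: H₀ sin φ sin δ + cos φ cos δ sin H₀ = 2.6845×0.67816×0.69717 + 0.73491×0.71691×0.44130 = 1.269212 + 0.232505 = 1.501717.
Q̄ = (S₀/π) × [bracket] = (2160/π) × 1.501717 = 1033 W/m².

Q̄ ≈ 1.03e+03 W/m²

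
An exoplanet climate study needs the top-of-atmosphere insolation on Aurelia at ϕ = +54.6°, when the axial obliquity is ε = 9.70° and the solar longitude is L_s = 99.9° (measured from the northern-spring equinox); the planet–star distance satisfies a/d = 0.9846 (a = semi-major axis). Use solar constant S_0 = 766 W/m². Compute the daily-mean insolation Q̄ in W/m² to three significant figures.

Solar declination: sin δ = sin ε · sin L_s = sin 9.70° × sin 99.9° = 0.16598, so δ = +9.554°.
cos h₀ = −tan(+54.6°) tan(+9.554°) = -0.2368, h₀ = 1.8099 rad.
Bracket: h₀ sin ϕ sin δ + cos ϕ cos δ sin h₀ = 1.8099×0.81513×0.16598 + 0.57928×0.98613×0.97155 = 0.244871 + 0.554993 = 0.799864.
Inverse-square distance factor (a/d)² = 0.9846² = 0.969437.
Q̄ = (S_0/π) × 0.969437 × [bracket] = (766/π) × 0.969437 × 0.799864 = 189.1 W/m².

Q̄ ≈ 189 W/m²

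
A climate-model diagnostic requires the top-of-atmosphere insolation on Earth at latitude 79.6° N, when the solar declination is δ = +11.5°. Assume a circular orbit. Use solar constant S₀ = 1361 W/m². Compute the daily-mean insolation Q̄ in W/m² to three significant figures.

Q̄ ≈ 267 W/m²

cos H₀ = −tan(+79.6°) tan(+11.500°) = -1.1085 ≤ −1 ⇒ polar day, H₀ = π.
Bracket: H₀ sin φ sin δ + cos φ cos δ sin H₀ = 3.1416×0.98357×0.19937 + 0.18052×0.97992×0.00000 = 0.616050 + 0.000000 = 0.616050.
Q̄ = (S₀/π) × [bracket] = (1361/π) × 0.616050 = 266.9 W/m².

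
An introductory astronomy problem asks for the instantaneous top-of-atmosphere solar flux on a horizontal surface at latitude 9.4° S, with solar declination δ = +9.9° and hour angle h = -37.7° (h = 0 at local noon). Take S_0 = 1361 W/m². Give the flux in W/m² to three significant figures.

cos θ_z = sin ϕ sin δ + cos ϕ cos δ cos h = -0.028080 + 0.768975 = 0.740895.
Flux = S_0 · cos θ_z = 1361 × 0.740895 = 1008 W/m².

1.01e+03 W/m²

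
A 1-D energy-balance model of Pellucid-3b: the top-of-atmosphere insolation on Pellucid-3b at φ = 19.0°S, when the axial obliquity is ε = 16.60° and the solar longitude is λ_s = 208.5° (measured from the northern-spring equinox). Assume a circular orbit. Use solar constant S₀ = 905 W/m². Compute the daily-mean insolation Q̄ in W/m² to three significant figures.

Q̄ ≈ 290 W/m²

Solar declination: sin δ = sin ε · sin λ_s = sin 16.60° × sin 208.5° = -0.13632, so δ = -7.835°.
cos H₀ = −tan(-19.0°) tan(-7.835°) = -0.0474, H₀ = 1.6182 rad.
Bracket: H₀ sin φ sin δ + cos φ cos δ sin H₀ = 1.6182×-0.32557×-0.13632 + 0.94552×0.99067×0.99888 = 0.071818 + 0.935649 = 1.007467.
Q̄ = (S₀/π) × [bracket] = (905/π) × 1.007467 = 290.2 W/m².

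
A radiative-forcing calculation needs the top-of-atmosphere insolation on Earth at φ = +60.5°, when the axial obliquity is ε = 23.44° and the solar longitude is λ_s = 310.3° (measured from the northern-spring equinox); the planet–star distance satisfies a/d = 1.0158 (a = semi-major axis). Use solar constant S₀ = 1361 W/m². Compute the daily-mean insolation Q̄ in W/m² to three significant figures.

Solar declination: sin δ = sin ε · sin λ_s = sin 23.44° × sin 310.3° = -0.30338, so δ = -17.661°.
cos H₀ = −tan(+60.5°) tan(-17.661°) = 0.5627, H₀ = 0.9731 rad.
Bracket: H₀ sin φ sin δ + cos φ cos δ sin H₀ = 0.9731×0.87036×-0.30338 + 0.49242×0.95287×0.82663 = -0.256947 + 0.387865 = 0.130918.
Inverse-square distance factor (a/d)² = 1.0158² = 1.031850.
Q̄ = (S₀/π) × 1.031850 × [bracket] = (1361/π) × 1.031850 × 0.130918 = 58.52 W/m².

Q̄ ≈ 58.5 W/m²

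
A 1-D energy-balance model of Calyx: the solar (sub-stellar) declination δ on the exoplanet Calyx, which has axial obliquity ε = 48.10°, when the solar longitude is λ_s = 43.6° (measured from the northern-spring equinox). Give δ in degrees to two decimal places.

sin δ = sin ε · sin λ_s = sin 48.10° × sin 43.6° = 0.513292.
δ = arcsin(0.513292) = +30.88°.

δ = +30.88°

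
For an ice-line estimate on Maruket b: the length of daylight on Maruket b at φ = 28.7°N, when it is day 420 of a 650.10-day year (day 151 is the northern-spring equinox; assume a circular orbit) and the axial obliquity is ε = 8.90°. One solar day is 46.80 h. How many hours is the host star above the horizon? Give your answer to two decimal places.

Solar longitude: λ_s = 360° × (420 − 151)/650.10 = 148.962°.
sin δ = sin 8.90° × sin 148.962° = 0.07977, so δ = +4.575°.
cos H₀ = −tan φ · tan δ = −tan(+28.7°) × tan(+4.575°) = -0.0438, so H₀ = 1.6146 rad = 92.51°.
Daylight = 2H₀/(2π) × 46.80 h = (1.6146/π) × 46.80 = 24.05 h.

24.05 h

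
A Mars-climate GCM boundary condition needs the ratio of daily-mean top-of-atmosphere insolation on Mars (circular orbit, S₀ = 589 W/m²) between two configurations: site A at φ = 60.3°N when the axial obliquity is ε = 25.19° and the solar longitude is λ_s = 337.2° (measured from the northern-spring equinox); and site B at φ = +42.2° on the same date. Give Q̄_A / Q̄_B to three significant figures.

Q̄_A / Q̄_B ≈ 0.504

— Configuration A (φ=+60.3°):
Solar declination: sin δ = sin ε · sin λ_s = sin 25.19° × sin 337.2° = -0.16493, so δ = -9.493°.
cos H₀ = −tan(+60.3°) tan(-9.493°) = 0.2932, H₀ = 1.2732 rad.
Bracket: H₀ sin φ sin δ + cos φ cos δ sin H₀ = 1.2732×0.86863×-0.16493 + 0.49546×0.98630×0.95606 = -0.182403 + 0.467200 = 0.284797.
Q̄ = (S₀/π) × [bracket] = (589/π) × 0.284797 = 53.395 W/m².
— Configuration B (φ=+42.2°):
cos H₀ = −tan(+42.2°) tan(-9.493°) = 0.1516, H₀ = 1.4186 rad.
Bracket: H₀ sin φ sin δ + cos φ cos δ sin H₀ = 1.4186×0.67172×-0.16493 + 0.74080×0.98630×0.98844 = -0.157162 + 0.722205 = 0.565043.
Q̄ = (S₀/π) × [bracket] = (589/π) × 0.565043 = 105.94 W/m².
Ratio Q̄_A / Q̄_B = 53.395 / 105.94 = 0.5040.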